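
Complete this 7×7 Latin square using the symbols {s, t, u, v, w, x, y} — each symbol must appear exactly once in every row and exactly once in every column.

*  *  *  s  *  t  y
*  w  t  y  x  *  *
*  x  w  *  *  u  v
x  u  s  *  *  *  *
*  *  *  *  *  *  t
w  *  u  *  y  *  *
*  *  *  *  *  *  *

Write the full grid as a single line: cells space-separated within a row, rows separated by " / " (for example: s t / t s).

Cell (r1,c2): row 1 has {s,t,y}; column 2 has {u,w,x} → v.
Cell (r1,c3): row 1 has {s,t,v,y}; column 3 has {s,t,u,w} → x.
Cell (r3,c4): row 3 has {u,v,w,x}; column 4 has {s,y} → t.
Cell (r3,c5): row 3 has {t,u,v,w,x}; column 5 has {x,y} → s.
Cell (r4,c7): row 4 has {s,u,x}; column 7 has {t,v,y} → w.
Cell (r1,c1): row 1 has {s,t,v,x,y}; column 1 has {w,x} → u.
Cell (r1,c5): row 1 has {s,t,u,v,x,y}; column 5 has {s,x,y} → w.
Cell (r3,c1): row 3 has {s,t,u,v,w,x}; column 1 has {u,w,x} → y.
Cell (r4,c4): row 4 has {s,u,w,x}; column 4 has {s,t,y} → v.
Cell (r4,c5): row 4 has {s,u,v,w,x}; column 5 has {s,w,x,y} → t.
Cell (r4,c6): row 4 has {s,t,u,v,w,x}; column 6 has {t,u} → y.
Cell (r6,c4): row 6 has {u,w,y}; column 4 has {s,t,v,y} → x.
Cell (r6,c7): row 6 has {u,w,x,y}; column 7 has {t,v,w,y} → s.
Cell (r2,c7): row 2 has {t,w,x,y}; column 7 has {s,t,v,w,y} → u.
Cell (r6,c2): row 6 has {s,u,w,x,y}; column 2 has {u,v,w,x} → t.
Cell (r6,c6): row 6 has {s,t,u,w,x,y}; column 6 has {t,u,y} → v.
Cell (r7,c7): row 7 is empty so far; column 7 has {s,t,u,v,w,y} → x.
Cell (r2,c6): row 2 has {t,u,w,x,y}; column 6 has {t,u,v,y} → s.
Cell (r7,c6): row 7 has {x}; column 6 has {s,t,u,v,y} → w.
Cell (r2,c1): row 2 has {s,t,u,w,x,y}; column 1 has {u,w,x,y} → v.
Cell (r5,c1): row 5 has {t}; column 1 has {u,v,w,x,y} → s.
Cell (r5,c2): row 5 has {s,t}; column 2 has {t,u,v,w,x} → y.
Cell (r5,c3): row 5 has {s,t,y}; column 3 has {s,t,u,w,x} → v.
Cell (r5,c5): row 5 has {s,t,v,y}; column 5 has {s,t,w,x,y} → u.
Cell (r5,c6): row 5 has {s,t,u,v,y}; column 6 has {s,t,u,v,w,y} → x.
Cell (r7,c1): row 7 has {w,x}; column 1 has {s,u,v,w,x,y} → t.
Cell (r7,c2): row 7 has {t,w,x}; column 2 has {t,u,v,w,x,y} → s.
Cell (r7,c3): row 7 has {s,t,w,x}; column 3 has {s,t,u,v,w,x} → y.
Cell (r7,c4): row 7 has {s,t,w,x,y}; column 4 has {s,t,v,x,y} → u.
Cell (r7,c5): row 7 has {s,t,u,w,x,y}; column 5 has {s,t,u,w,x,y} → v.
Cell (r5,c4): row 5 has {s,t,u,v,x,y}; column 4 has {s,t,u,v,x,y} → w.

u v x s w t y / v w t y x s u / y x w t s u v / x u s v t y w / s y v w u x t / w t u x y v s / t s y u v w x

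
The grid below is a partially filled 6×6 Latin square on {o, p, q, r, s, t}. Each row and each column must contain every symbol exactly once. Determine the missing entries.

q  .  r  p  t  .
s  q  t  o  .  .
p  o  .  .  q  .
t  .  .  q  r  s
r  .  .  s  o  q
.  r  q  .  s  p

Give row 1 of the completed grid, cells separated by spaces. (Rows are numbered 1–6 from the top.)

Cell (r1,c2): row 1 has {p,q,r,t}; column 2 has {o,q,r} → s.
Cell (r1,c6): row 1 has {p,q,r,s,t}; column 6 has {p,q,s} → o.

q s r p t o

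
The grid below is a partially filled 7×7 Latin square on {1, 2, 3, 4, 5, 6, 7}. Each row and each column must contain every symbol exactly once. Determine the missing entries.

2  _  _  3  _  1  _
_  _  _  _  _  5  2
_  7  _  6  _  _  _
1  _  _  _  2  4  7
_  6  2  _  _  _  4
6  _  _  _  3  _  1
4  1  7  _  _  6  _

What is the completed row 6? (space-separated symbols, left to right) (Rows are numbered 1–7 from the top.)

At row 4, column 4: row 4 has {1,2,4,7}; column 4 has {3,6}; that leaves 5.
At row 7, column 4: row 7 has {1,4,6,7}; column 4 has {3,5,6}; that leaves 2.
At row 7, column 5: row 7 has {1,2,4,6,7}; column 5 has {2,3}; that leaves 5.
At row 7, column 7: row 7 has {1,2,4,5,6,7}; column 7 has {1,2,4,7}; that leaves 3.
At row 3, column 7: row 3 has {6,7}; column 7 has {1,2,3,4,7}; that leaves 5.
At row 4, column 2: row 4 has {1,2,4,5,7}; column 2 has {1,6,7}; that leaves 3.
At row 4, column 3: row 4 has {1,2,3,4,5,7}; column 3 has {2,7}; that leaves 6.
At row 1, column 7: row 1 has {1,2,3}; column 7 has {1,2,3,4,5,7}; that leaves 6.
At row 2, column 2: row 2 has {2,5}; column 2 has {1,3,6,7}; that leaves 4.
At row 3, column 1: row 3 has {5,6,7}; column 1 has {1,2,4,6}; that leaves 3.
At row 3, column 6: row 3 has {3,5,6,7}; column 6 has {1,4,5,6}; that leaves 2.
At row 6, column 6: row 6 has {1,3,6}; column 6 has {1,2,4,5,6}; that leaves 7.
At row 1, column 2: row 1 has {1,2,3,6}; column 2 has {1,3,4,6,7}; that leaves 5.
At row 1, column 3: row 1 has {1,2,3,5,6}; column 3 has {2,6,7}; that leaves 4.
At row 1, column 5: row 1 has {1,2,3,4,5,6}; column 5 has {2,3,5}; that leaves 7.
At row 2, column 1: row 2 has {2,4,5}; column 1 has {1,2,3,4,6}; that leaves 7.
At row 2, column 4: row 2 has {2,4,5,7}; column 4 has {2,3,5,6}; that leaves 1.
At row 2, column 5: row 2 has {1,2,4,5,7}; column 5 has {2,3,5,7}; that leaves 6.
At row 3, column 3: row 3 has {2,3,5,6,7}; column 3 has {2,4,6,7}; that leaves 1.
At row 3, column 5: row 3 has {1,2,3,5,6,7}; column 5 has {2,3,5,6,7}; that leaves 4.
At row 5, column 1: row 5 has {2,4,6}; column 1 has {1,2,3,4,6,7}; that leaves 5.
At row 5, column 4: row 5 has {2,4,5,6}; column 4 has {1,2,3,5,6}; that leaves 7.
At row 5, column 5: row 5 has {2,4,5,6,7}; column 5 has {2,3,4,5,6,7}; that leaves 1.
At row 5, column 6: row 5 has {1,2,4,5,6,7}; column 6 has {1,2,4,5,6,7}; that leaves 3.
At row 6, column 2: row 6 has {1,3,6,7}; column 2 has {1,3,4,5,6,7}; that leaves 2.
At row 6, column 3: row 6 has {1,2,3,6,7}; column 3 has {1,2,4,6,7}; that leaves 5.
At row 6, column 4: row 6 has {1,2,3,5,6,7}; column 4 has {1,2,3,5,6,7}; that leaves 4.

6 2 5 4 3 7 1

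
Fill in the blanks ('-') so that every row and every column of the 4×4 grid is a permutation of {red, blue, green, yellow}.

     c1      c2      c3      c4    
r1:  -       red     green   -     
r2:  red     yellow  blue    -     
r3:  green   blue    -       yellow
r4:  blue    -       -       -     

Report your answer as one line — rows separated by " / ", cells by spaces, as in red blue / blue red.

At row 1, column 1: row 1 has {red,green}; column 1 has {red,blue,green}; that leaves yellow.
At row 1, column 4: row 1 has {red,green,yellow}; column 4 has {yellow}; that leaves blue.
At row 2, column 4: row 2 has {red,blue,yellow}; column 4 has {blue,yellow}; that leaves green.
At row 3, column 3: row 3 has {blue,green,yellow}; column 3 has {blue,green}; that leaves red.
At row 4, column 2: row 4 has {blue}; column 2 has {red,blue,yellow}; that leaves green.
At row 4, column 3: row 4 has {blue,green}; column 3 has {red,blue,green}; that leaves yellow.
At row 4, column 4: row 4 has {blue,green,yellow}; column 4 has {blue,green,yellow}; that leaves red.

yellow red green blue / red yellow blue green / green blue red yellow / blue green yellow red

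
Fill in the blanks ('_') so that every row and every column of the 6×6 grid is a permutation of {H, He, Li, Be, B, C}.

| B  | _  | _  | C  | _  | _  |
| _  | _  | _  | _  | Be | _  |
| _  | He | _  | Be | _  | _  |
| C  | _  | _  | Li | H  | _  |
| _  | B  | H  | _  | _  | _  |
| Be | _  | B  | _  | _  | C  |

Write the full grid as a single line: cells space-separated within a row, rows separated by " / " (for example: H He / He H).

B H Be C Li He / He C Li B Be H / H He C Be B Li / C Be He Li H B / Li B H He C Be / Be Li B H He C

(r4,c2) = Be
(r4,c3) = He
(r4,c6) = B
(r5,c4) = He
(r6,c4) = H
(r2,c4) = B
(r5,c1) = Li
(r5,c5) = C
(r5,c6) = Be
(r6,c2) = Li
(r6,c5) = He
(r1,c2) = H
(r1,c5) = Li
(r1,c6) = He
(r2,c2) = C
(r2,c3) = Li
(r2,c6) = H
(r3,c1) = H
(r3,c3) = C
(r3,c5) = B
(r3,c6) = Li
(r1,c3) = Be
(r2,c1) = He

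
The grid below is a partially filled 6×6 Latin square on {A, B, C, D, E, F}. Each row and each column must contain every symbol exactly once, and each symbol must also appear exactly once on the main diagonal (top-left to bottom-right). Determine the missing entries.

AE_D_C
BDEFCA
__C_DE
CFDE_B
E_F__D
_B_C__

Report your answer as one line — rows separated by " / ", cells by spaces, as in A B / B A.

A E B D F C / B D E F C A / F A C B D E / C F D E A B / E C F A B D / D B A C E F

Cell (r1,c3): row 1 has {A,C,D,E}; column 3 has {C,D,E,F} → B.
Cell (r1,c5): row 1 has {A,B,C,D,E}; column 5 has {C,D} → F.
Cell (r3,c1): row 3 has {C,D,E}; column 1 has {A,B,C,E} → F.
Cell (r3,c2): row 3 has {C,D,E,F}; column 2 has {B,D,E,F} → A.
Cell (r3,c4): row 3 has {A,C,D,E,F}; column 4 has {C,D,E,F} → B.
Cell (r4,c5): row 4 has {B,C,D,E,F}; column 5 has {C,D,F} → A.
Cell (r5,c2): row 5 has {D,E,F}; column 2 has {A,B,D,E,F} → C.
Cell (r5,c4): row 5 has {C,D,E,F}; column 4 has {B,C,D,E,F} → A.
Cell (r5,c5): row 5 has {A,C,D,E,F}; column 5 has {A,C,D,F}; the diagonal has {A,C,D,E} → B.
Cell (r6,c1): row 6 has {B,C}; column 1 has {A,B,C,E,F} → D.
Cell (r6,c3): row 6 has {B,C,D}; column 3 has {B,C,D,E,F} → A.
Cell (r6,c5): row 6 has {A,B,C,D}; column 5 has {A,B,C,D,F} → E.
Cell (r6,c6): row 6 has {A,B,C,D,E}; column 6 has {A,B,C,D,E}; the diagonal has {A,B,C,D,E} → F.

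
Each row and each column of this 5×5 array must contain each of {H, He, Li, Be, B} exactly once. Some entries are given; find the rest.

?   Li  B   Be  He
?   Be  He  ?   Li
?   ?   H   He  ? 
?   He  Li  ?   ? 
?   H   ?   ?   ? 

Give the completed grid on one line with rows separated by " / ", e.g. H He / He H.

H Li B Be He / B Be He H Li / Li B H He Be / Be He Li B H / He H Be Li B

Cell (r1,c1): row 1 has {He,Li,Be,B}; column 1 is empty so far → H.
Cell (r2,c1): row 2 has {He,Li,Be}; column 1 has {H} → B.
Cell (r2,c4): row 2 has {He,Li,Be,B}; column 4 has {He,Be} → H.
Cell (r3,c2): row 3 has {H,He}; column 2 has {H,He,Li,Be} → B.
Cell (r3,c5): row 3 has {H,He,B}; column 5 has {He,Li} → Be.
Cell (r4,c1): row 4 has {He,Li}; column 1 has {H,B} → Be.
Cell (r4,c4): row 4 has {He,Li,Be}; column 4 has {H,He,Be} → B.
Cell (r4,c5): row 4 has {He,Li,Be,B}; column 5 has {He,Li,Be} → H.
Cell (r5,c3): row 5 has {H}; column 3 has {H,He,Li,B} → Be.
Cell (r5,c4): row 5 has {H,Be}; column 4 has {H,He,Be,B} → Li.
Cell (r5,c5): row 5 has {H,Li,Be}; column 5 has {H,He,Li,Be} → B.
Cell (r3,c1): row 3 has {H,He,Be,B}; column 1 has {H,Be,B} → Li.
Cell (r5,c1): row 5 has {H,Li,Be,B}; column 1 has {H,Li,Be,B} → He.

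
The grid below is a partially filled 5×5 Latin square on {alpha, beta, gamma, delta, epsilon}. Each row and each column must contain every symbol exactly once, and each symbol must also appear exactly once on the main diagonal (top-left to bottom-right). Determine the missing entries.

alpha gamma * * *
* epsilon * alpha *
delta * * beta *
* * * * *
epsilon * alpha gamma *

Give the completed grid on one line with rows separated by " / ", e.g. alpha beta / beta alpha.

(r3,c2) = alpha
(r3,c3) = gamma
(r3,c5) = epsilon
(r4,c4) = delta
(r5,c5) = beta
(r1,c4) = epsilon
(r1,c5) = delta
(r2,c5) = gamma
(r4,c2) = beta
(r4,c3) = epsilon
(r4,c5) = alpha
(r5,c2) = delta
(r1,c3) = beta
(r2,c1) = beta
(r2,c3) = delta
(r4,c1) = gamma

alpha gamma beta epsilon delta / beta epsilon delta alpha gamma / delta alpha gamma beta epsilon / gamma beta epsilon delta alpha / epsilon delta alpha gamma beta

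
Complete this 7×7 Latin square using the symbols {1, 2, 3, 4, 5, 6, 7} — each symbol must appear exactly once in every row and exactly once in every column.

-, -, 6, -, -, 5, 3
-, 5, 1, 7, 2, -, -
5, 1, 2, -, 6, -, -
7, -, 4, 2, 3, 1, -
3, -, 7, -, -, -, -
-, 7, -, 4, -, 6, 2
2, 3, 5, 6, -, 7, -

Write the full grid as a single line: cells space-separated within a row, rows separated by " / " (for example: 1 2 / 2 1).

4 2 6 1 7 5 3 / 6 5 1 7 2 3 4 / 5 1 2 3 6 4 7 / 7 6 4 2 3 1 5 / 3 4 7 5 1 2 6 / 1 7 3 4 5 6 2 / 2 3 5 6 4 7 1

(r1,c4) = 1
(r3,c4) = 3
(r3,c6) = 4
(r3,c7) = 7
(r4,c2) = 6
(r4,c7) = 5
(r5,c4) = 5
(r5,c6) = 2
(r6,c1) = 1
(r6,c3) = 3
(r6,c5) = 5
(r1,c1) = 4
(r1,c2) = 2
(r1,c5) = 7
(r2,c1) = 6
(r2,c6) = 3
(r2,c7) = 4
(r5,c2) = 4
(r5,c5) = 1
(r5,c7) = 6
(r7,c5) = 4
(r7,c7) = 1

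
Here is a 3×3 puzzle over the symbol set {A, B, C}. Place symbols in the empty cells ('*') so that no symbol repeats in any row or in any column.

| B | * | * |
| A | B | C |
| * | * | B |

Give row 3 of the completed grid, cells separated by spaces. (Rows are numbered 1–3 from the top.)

C A B

At row 1, column 3: row 1 has {B}; column 3 has {B,C}; that leaves A.
At row 3, column 1: row 3 has {B}; column 1 has {A,B}; that leaves C.
At row 3, column 2: row 3 has {B,C}; column 2 has {B}; that leaves A.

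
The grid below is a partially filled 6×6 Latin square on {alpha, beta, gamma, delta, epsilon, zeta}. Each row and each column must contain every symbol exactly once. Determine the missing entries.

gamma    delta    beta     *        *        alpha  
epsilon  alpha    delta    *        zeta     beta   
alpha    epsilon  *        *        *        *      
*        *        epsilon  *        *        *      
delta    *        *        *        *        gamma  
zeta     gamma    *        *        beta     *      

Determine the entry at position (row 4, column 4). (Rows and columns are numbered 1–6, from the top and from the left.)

alpha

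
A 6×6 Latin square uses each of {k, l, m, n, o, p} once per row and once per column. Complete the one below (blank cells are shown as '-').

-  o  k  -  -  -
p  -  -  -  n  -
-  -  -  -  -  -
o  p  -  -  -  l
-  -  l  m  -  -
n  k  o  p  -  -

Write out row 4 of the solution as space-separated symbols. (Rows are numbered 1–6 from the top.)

o p n k m l

(r2,c3): row 2 has {n,p}; column 3 has {k,l,o}, so it must be m.
(r4,c3): row 4 has {l,o,p}; column 3 has {k,l,m,o}, so it must be n.
(r4,c4): row 4 has {l,n,o,p}; column 4 has {m,p}, so it must be k.
(r4,c5): row 4 has {k,l,n,o,p}; column 5 has {n}, so it must be m.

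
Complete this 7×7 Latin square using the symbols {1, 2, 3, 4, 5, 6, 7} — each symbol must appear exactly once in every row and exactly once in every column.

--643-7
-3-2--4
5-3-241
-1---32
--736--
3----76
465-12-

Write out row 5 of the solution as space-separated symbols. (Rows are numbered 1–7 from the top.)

2 4 7 3 6 1 5

At row 2, column 3: row 2 has {2,3,4}; column 3 has {3,5,6,7}; that leaves 1.
At row 3, column 2: row 3 has {1,2,3,4,5}; column 2 has {1,3,6}; that leaves 7.
At row 3, column 4: row 3 has {1,2,3,4,5,7}; column 4 has {2,3,4}; that leaves 6.
At row 4, column 3: row 4 has {1,2,3}; column 3 has {1,3,5,6,7}; that leaves 4.
At row 5, column 7: row 5 has {3,6,7}; column 7 has {1,2,4,6,7}; that leaves 5.
At row 6, column 3: row 6 has {3,6,7}; column 3 has {1,3,4,5,6,7}; that leaves 2.
At row 7, column 4: row 7 has {1,2,4,5,6}; column 4 has {2,3,4,6}; that leaves 7.
At row 7, column 7: row 7 has {1,2,4,5,6,7}; column 7 has {1,2,4,5,6,7}; that leaves 3.
At row 4, column 4: row 4 has {1,2,3,4}; column 4 has {2,3,4,6,7}; that leaves 5.
At row 4, column 5: row 4 has {1,2,3,4,5}; column 5 has {1,2,3,6}; that leaves 7.
At row 5, column 6: row 5 has {3,5,6,7}; column 6 has {2,3,4,7}; that leaves 1.
At row 6, column 4: row 6 has {2,3,6,7}; column 4 has {2,3,4,5,6,7}; that leaves 1.
At row 1, column 6: row 1 has {3,4,6,7}; column 6 has {1,2,3,4,7}; that leaves 5.
At row 2, column 5: row 2 has {1,2,3,4}; column 5 has {1,2,3,6,7}; that leaves 5.
At row 2, column 6: row 2 has {1,2,3,4,5}; column 6 has {1,2,3,4,5,7}; that leaves 6.
At row 4, column 1: row 4 has {1,2,3,4,5,7}; column 1 has {3,4,5}; that leaves 6.
At row 5, column 1: row 5 has {1,3,5,6,7}; column 1 has {3,4,5,6}; that leaves 2.
At row 5, column 2: row 5 has {1,2,3,5,6,7}; column 2 has {1,3,6,7}; that leaves 4.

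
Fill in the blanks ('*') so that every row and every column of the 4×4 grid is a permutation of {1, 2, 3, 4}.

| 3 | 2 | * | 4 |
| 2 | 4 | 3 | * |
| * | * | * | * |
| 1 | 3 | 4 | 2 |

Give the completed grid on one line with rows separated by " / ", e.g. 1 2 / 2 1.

3 2 1 4 / 2 4 3 1 / 4 1 2 3 / 1 3 4 2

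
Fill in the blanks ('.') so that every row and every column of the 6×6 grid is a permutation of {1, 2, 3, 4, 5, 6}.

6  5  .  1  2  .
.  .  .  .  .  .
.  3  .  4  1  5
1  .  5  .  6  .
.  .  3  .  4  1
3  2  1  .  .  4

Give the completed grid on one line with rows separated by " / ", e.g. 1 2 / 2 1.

6 5 4 1 2 3 / 4 1 2 5 3 6 / 2 3 6 4 1 5 / 1 4 5 3 6 2 / 5 6 3 2 4 1 / 3 2 1 6 5 4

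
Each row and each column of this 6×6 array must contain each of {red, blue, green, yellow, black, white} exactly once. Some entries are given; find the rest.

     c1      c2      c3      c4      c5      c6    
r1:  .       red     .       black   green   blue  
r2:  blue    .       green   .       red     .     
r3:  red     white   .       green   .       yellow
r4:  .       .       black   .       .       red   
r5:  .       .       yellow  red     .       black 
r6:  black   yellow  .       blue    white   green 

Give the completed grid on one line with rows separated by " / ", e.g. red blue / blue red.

yellow red white black green blue / blue black green yellow red white / red white blue green black yellow / green blue black white yellow red / white green yellow red blue black / black yellow red blue white green

(r1,c3): row 1 has {red,blue,green,black}; column 3 has {green,yellow,black}, so it must be white.
(r2,c2): row 2 has {red,blue,green}; column 2 has {red,yellow,white}, so it must be black.
(r2,c6): row 2 has {red,blue,green,black}; column 6 has {red,blue,green,yellow,black}, so it must be white.
(r3,c3): row 3 has {red,green,yellow,white}; column 3 has {green,yellow,black,white}, so it must be blue.
(r3,c5): row 3 has {red,blue,green,yellow,white}; column 5 has {red,green,white}, so it must be black.
(r5,c5): row 5 has {red,yellow,black}; column 5 has {red,green,black,white}, so it must be blue.
(r6,c3): row 6 has {blue,green,yellow,black,white}; column 3 has {blue,green,yellow,black,white}, so it must be red.
(r1,c1): row 1 has {red,blue,green,black,white}; column 1 has {red,blue,black}, so it must be yellow.
(r2,c4): row 2 has {red,blue,green,black,white}; column 4 has {red,blue,green,black}, so it must be yellow.
(r4,c4): row 4 has {red,black}; column 4 has {red,blue,green,yellow,black}, so it must be white.
(r4,c5): row 4 has {red,black,white}; column 5 has {red,blue,green,black,white}, so it must be yellow.
(r5,c2): row 5 has {red,blue,yellow,black}; column 2 has {red,yellow,black,white}, so it must be green.
(r4,c1): row 4 has {red,yellow,black,white}; column 1 has {red,blue,yellow,black}, so it must be green.
(r4,c2): row 4 has {red,green,yellow,black,white}; column 2 has {red,green,yellow,black,white}, so it must be blue.
(r5,c1): row 5 has {red,blue,green,yellow,black}; column 1 has {red,blue,green,yellow,black}, so it must be white.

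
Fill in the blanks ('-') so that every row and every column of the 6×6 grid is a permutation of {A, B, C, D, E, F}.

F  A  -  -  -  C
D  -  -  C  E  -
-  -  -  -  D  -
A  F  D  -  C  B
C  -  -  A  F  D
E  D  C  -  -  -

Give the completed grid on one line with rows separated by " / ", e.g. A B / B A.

row 1 has {A,C,F}; column 5 has {C,D,E,F} — only B is left for (r1,c5).
row 2 has {C,D,E}; column 2 has {A,D,F} — only B is left for (r2,c2).
row 3 has {D}; column 1 has {A,C,D,E,F} — only B is left for (r3,c1).
row 4 has {A,B,C,D,F}; column 4 has {A,C} — only E is left for (r4,c4).
row 5 has {A,C,D,F}; column 2 has {A,B,D,F} — only E is left for (r5,c2).
row 5 has {A,C,D,E,F}; column 3 has {C,D} — only B is left for (r5,c3).
row 6 has {C,D,E}; column 5 has {B,C,D,E,F} — only A is left for (r6,c5).
row 6 has {A,C,D,E}; column 6 has {B,C,D} — only F is left for (r6,c6).
row 1 has {A,B,C,F}; column 3 has {B,C,D} — only E is left for (r1,c3).
row 1 has {A,B,C,E,F}; column 4 has {A,C,E} — only D is left for (r1,c4).
row 2 has {B,C,D,E}; column 6 has {B,C,D,F} — only A is left for (r2,c6).
row 3 has {B,D}; column 2 has {A,B,D,E,F} — only C is left for (r3,c2).
row 3 has {B,C,D}; column 4 has {A,C,D,E} — only F is left for (r3,c4).
row 3 has {B,C,D,F}; column 6 has {A,B,C,D,F} — only E is left for (r3,c6).
row 6 has {A,C,D,E,F}; column 4 has {A,C,D,E,F} — only B is left for (r6,c4).
row 2 has {A,B,C,D,E}; column 3 has {B,C,D,E} — only F is left for (r2,c3).
row 3 has {B,C,D,E,F}; column 3 has {B,C,D,E,F} — only A is left for (r3,c3).

F A E D B C / D B F C E A / B C A F D E / A F D E C B / C E B A F D / E D C B A F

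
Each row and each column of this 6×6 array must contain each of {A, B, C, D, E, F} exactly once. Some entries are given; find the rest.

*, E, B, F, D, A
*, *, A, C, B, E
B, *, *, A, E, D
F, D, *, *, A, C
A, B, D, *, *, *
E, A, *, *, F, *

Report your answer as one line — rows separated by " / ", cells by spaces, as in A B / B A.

C E B F D A / D F A C B E / B C F A E D / F D E B A C / A B D E C F / E A C D F B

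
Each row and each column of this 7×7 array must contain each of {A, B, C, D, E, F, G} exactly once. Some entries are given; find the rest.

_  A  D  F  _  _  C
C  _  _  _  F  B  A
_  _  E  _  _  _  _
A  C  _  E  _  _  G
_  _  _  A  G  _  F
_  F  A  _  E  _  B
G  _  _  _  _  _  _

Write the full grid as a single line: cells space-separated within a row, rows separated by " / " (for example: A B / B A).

Cell (r1,c5): row 1 has {A,C,D,F}; column 5 has {E,F,G} → B.
Cell (r2,c3): row 2 has {A,B,C,F}; column 3 has {A,D,E} → G.
Cell (r2,c4): row 2 has {A,B,C,F,G}; column 4 has {A,E,F} → D.
Cell (r3,c7): row 3 has {E}; column 7 has {A,B,C,F,G} → D.
Cell (r4,c5): row 4 has {A,C,E,G}; column 5 has {B,E,F,G} → D.
Cell (r4,c6): row 4 has {A,C,D,E,G}; column 6 has {B} → F.
Cell (r6,c1): row 6 has {A,B,E,F}; column 1 has {A,C,G} → D.
Cell (r7,c7): row 7 has {G}; column 7 has {A,B,C,D,F,G} → E.
Cell (r1,c1): row 1 has {A,B,C,D,F}; column 1 has {A,C,D,G} → E.
Cell (r1,c6): row 1 has {A,B,C,D,E,F}; column 6 has {B,F} → G.
Cell (r2,c2): row 2 has {A,B,C,D,F,G}; column 2 has {A,C,F} → E.
Cell (r4,c3): row 4 has {A,C,D,E,F,G}; column 3 has {A,D,E,G} → B.
Cell (r5,c1): row 5 has {A,F,G}; column 1 has {A,C,D,E,G} → B.
Cell (r5,c2): row 5 has {A,B,F,G}; column 2 has {A,C,E,F} → D.
Cell (r5,c3): row 5 has {A,B,D,F,G}; column 3 has {A,B,D,E,G} → C.
Cell (r5,c6): row 5 has {A,B,C,D,F,G}; column 6 has {B,F,G} → E.
Cell (r6,c6): row 6 has {A,B,D,E,F}; column 6 has {B,E,F,G} → C.
Cell (r7,c2): row 7 has {E,G}; column 2 has {A,C,D,E,F} → B.
Cell (r7,c3): row 7 has {B,E,G}; column 3 has {A,B,C,D,E,G} → F.
Cell (r7,c4): row 7 has {B,E,F,G}; column 4 has {A,D,E,F} → C.
Cell (r7,c5): row 7 has {B,C,E,F,G}; column 5 has {B,D,E,F,G} → A.
Cell (r7,c6): row 7 has {A,B,C,E,F,G}; column 6 has {B,C,E,F,G} → D.
Cell (r3,c1): row 3 has {D,E}; column 1 has {A,B,C,D,E,G} → F.
Cell (r3,c2): row 3 has {D,E,F}; column 2 has {A,B,C,D,E,F} → G.
Cell (r3,c4): row 3 has {D,E,F,G}; column 4 has {A,C,D,E,F} → B.
Cell (r3,c5): row 3 has {B,D,E,F,G}; column 5 has {A,B,D,E,F,G} → C.
Cell (r3,c6): row 3 has {B,C,D,E,F,G}; column 6 has {B,C,D,E,F,G} → A.
Cell (r6,c4): row 6 has {A,B,C,D,E,F}; column 4 has {A,B,C,D,E,F} → G.

E A D F B G C / C E G D F B A / F G E B C A D / A C B E D F G / B D C A G E F / D F A G E C B / G B F C A D E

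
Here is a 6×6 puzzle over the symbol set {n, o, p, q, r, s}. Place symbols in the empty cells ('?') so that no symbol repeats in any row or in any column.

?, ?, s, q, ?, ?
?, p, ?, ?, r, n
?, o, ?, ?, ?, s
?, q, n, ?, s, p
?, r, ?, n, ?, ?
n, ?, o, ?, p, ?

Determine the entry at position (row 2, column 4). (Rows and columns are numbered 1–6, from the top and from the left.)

s

(r1,c2): row 1 has {q,s}; column 2 has {o,p,q,r}, so it must be n.
(r1,c5): row 1 has {n,q,s}; column 5 has {p,r,s}, so it must be o.
(r1,c6): row 1 has {n,o,q,s}; column 6 has {n,p,s}, so it must be r.
(r2,c3): row 2 has {n,p,r}; column 3 has {n,o,s}, so it must be q.
(r5,c3): row 5 has {n,r}; column 3 has {n,o,q,s}, so it must be p.
(r5,c5): row 5 has {n,p,r}; column 5 has {o,p,r,s}, so it must be q.
(r5,c6): row 5 has {n,p,q,r}; column 6 has {n,p,r,s}, so it must be o.
(r6,c2): row 6 has {n,o,p}; column 2 has {n,o,p,q,r}, so it must be s.
(r6,c4): row 6 has {n,o,p,s}; column 4 has {n,q}, so it must be r.
(r6,c6): row 6 has {n,o,p,r,s}; column 6 has {n,o,p,r,s}, so it must be q.
(r1,c1): row 1 has {n,o,q,r,s}; column 1 has {n}, so it must be p.
(r3,c3): row 3 has {o,s}; column 3 has {n,o,p,q,s}, so it must be r.
(r3,c4): row 3 has {o,r,s}; column 4 has {n,q,r}, so it must be p.
(r3,c5): row 3 has {o,p,r,s}; column 5 has {o,p,q,r,s}, so it must be n.
(r4,c4): row 4 has {n,p,q,s}; column 4 has {n,p,q,r}, so it must be o.
(r5,c1): row 5 has {n,o,p,q,r}; column 1 has {n,p}, so it must be s.
(r2,c1): row 2 has {n,p,q,r}; column 1 has {n,p,s}, so it must be o.
(r2,c4): row 2 has {n,o,p,q,r}; column 4 has {n,o,p,q,r}, so it must be s.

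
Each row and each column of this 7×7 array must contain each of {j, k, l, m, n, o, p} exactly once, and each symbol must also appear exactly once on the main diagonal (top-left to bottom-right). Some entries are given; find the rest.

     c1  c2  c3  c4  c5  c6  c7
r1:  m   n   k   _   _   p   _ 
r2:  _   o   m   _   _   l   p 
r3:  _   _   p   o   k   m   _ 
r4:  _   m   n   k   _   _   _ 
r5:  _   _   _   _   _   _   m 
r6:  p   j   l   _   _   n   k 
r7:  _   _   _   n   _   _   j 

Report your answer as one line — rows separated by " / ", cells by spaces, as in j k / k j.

m n k l j p o / k o m j n l p / j l p o k m n / o m n k p j l / n k j p l o m / p j l m o n k / l p o n m k j

row 2 has {l,m,o,p}; column 4 has {k,n,o} — only j is left for (r2,c4).
row 2 has {j,l,m,o,p}; column 5 has {k} — only n is left for (r2,c5).
row 3 has {k,m,o,p}; column 2 has {j,m,n,o} — only l is left for (r3,c2).
row 3 has {k,l,m,o,p}; column 7 has {j,k,m,p} — only n is left for (r3,c7).
row 5 has {m}; column 5 has {k,n}; the diagonal has {j,k,m,n,o,p} — only l is left for (r5,c5).
row 6 has {j,k,l,n,p}; column 4 has {j,k,n,o} — only m is left for (r6,c4).
row 6 has {j,k,l,m,n,p}; column 5 has {k,l,n} — only o is left for (r6,c5).
row 7 has {j,n}; column 3 has {k,l,m,n,p} — only o is left for (r7,c3).
row 7 has {j,n,o}; column 6 has {l,m,n,p} — only k is left for (r7,c6).
row 1 has {k,m,n,p}; column 4 has {j,k,m,n,o} — only l is left for (r1,c4).
row 1 has {k,l,m,n,p}; column 5 has {k,l,n,o} — only j is left for (r1,c5).
row 1 has {j,k,l,m,n,p}; column 7 has {j,k,m,n,p} — only o is left for (r1,c7).
row 2 has {j,l,m,n,o,p}; column 1 has {m,p} — only k is left for (r2,c1).
row 3 has {k,l,m,n,o,p}; column 1 has {k,m,p} — only j is left for (r3,c1).
row 4 has {k,m,n}; column 5 has {j,k,l,n,o} — only p is left for (r4,c5).
row 4 has {k,m,n,p}; column 7 has {j,k,m,n,o,p} — only l is left for (r4,c7).
row 5 has {l,m}; column 3 has {k,l,m,n,o,p} — only j is left for (r5,c3).
row 5 has {j,l,m}; column 4 has {j,k,l,m,n,o} — only p is left for (r5,c4).
row 5 has {j,l,m,p}; column 6 has {k,l,m,n,p} — only o is left for (r5,c6).
row 7 has {j,k,n,o}; column 1 has {j,k,m,p} — only l is left for (r7,c1).
row 7 has {j,k,l,n,o}; column 2 has {j,l,m,n,o} — only p is left for (r7,c2).
row 7 has {j,k,l,n,o,p}; column 5 has {j,k,l,n,o,p} — only m is left for (r7,c5).
row 4 has {k,l,m,n,p}; column 1 has {j,k,l,m,p} — only o is left for (r4,c1).
row 4 has {k,l,m,n,o,p}; column 6 has {k,l,m,n,o,p} — only j is left for (r4,c6).
row 5 has {j,l,m,o,p}; column 1 has {j,k,l,m,o,p} — only n is left for (r5,c1).
row 5 has {j,l,m,n,o,p}; column 2 has {j,l,m,n,o,p} — only k is left for (r5,c2).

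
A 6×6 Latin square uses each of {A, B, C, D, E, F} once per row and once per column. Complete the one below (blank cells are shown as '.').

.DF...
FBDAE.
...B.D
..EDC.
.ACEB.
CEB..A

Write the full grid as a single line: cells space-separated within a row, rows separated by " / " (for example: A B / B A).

(r1,c4) = C
(r1,c5) = A
(r2,c6) = C
(r3,c3) = A
(r3,c5) = F
(r4,c2) = F
(r4,c6) = B
(r5,c1) = D
(r5,c6) = F
(r6,c4) = F
(r6,c5) = D
(r1,c6) = E
(r3,c1) = E
(r3,c2) = C
(r4,c1) = A
(r1,c1) = B

B D F C A E / F B D A E C / E C A B F D / A F E D C B / D A C E B F / C E B F D A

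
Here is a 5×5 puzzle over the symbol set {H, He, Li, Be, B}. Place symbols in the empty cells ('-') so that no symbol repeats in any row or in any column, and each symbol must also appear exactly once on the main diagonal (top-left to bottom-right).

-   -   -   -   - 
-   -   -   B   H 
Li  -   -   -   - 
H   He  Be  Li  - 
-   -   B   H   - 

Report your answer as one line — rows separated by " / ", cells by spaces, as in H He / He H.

B H He Be Li / He Be Li B H / Li B H He Be / H He Be Li B / Be Li B H He

(r2,c2): row 2 has {H,B}; column 2 has {He}; the diagonal has {Li}, so it must be Be.
(r4,c5): row 4 has {H,He,Li,Be}; column 5 has {H}, so it must be B.
(r5,c2): row 5 has {H,B}; column 2 has {He,Be}, so it must be Li.
(r5,c5): row 5 has {H,Li,B}; column 5 has {H,B}; the diagonal has {Li,Be}, so it must be He.
(r1,c1): row 1 is empty so far; column 1 has {H,Li}; the diagonal has {He,Li,Be}, so it must be B.
(r1,c2): row 1 has {B}; column 2 has {He,Li,Be}, so it must be H.
(r2,c1): row 2 has {H,Be,B}; column 1 has {H,Li,B}, so it must be He.
(r2,c3): row 2 has {H,He,Be,B}; column 3 has {Be,B}, so it must be Li.
(r3,c2): row 3 has {Li}; column 2 has {H,He,Li,Be}, so it must be B.
(r3,c3): row 3 has {Li,B}; column 3 has {Li,Be,B}; the diagonal has {He,Li,Be,B}, so it must be H.
(r3,c5): row 3 has {H,Li,B}; column 5 has {H,He,B}, so it must be Be.
(r5,c1): row 5 has {H,He,Li,B}; column 1 has {H,He,Li,B}, so it must be Be.
(r1,c3): row 1 has {H,B}; column 3 has {H,Li,Be,B}, so it must be He.
(r1,c4): row 1 has {H,He,B}; column 4 has {H,Li,B}, so it must be Be.
(r1,c5): row 1 has {H,He,Be,B}; column 5 has {H,He,Be,B}, so it must be Li.
(r3,c4): row 3 has {H,Li,Be,B}; column 4 has {H,Li,Be,B}, so it must be He.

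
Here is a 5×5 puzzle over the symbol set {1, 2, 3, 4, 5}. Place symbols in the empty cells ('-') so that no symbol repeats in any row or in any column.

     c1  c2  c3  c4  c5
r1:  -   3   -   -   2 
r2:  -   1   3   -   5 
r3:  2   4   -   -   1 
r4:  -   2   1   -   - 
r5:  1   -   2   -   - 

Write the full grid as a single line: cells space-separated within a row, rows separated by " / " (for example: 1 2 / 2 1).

Cell (r2,c1): row 2 has {1,3,5}; column 1 has {1,2} → 4.
Cell (r2,c4): row 2 has {1,3,4,5}; column 4 is empty so far → 2.
Cell (r3,c3): row 3 has {1,2,4}; column 3 has {1,2,3} → 5.
Cell (r3,c4): row 3 has {1,2,4,5}; column 4 has {2} → 3.
Cell (r5,c2): row 5 has {1,2}; column 2 has {1,2,3,4} → 5.
Cell (r5,c4): row 5 has {1,2,5}; column 4 has {2,3} → 4.
Cell (r5,c5): row 5 has {1,2,4,5}; column 5 has {1,2,5} → 3.
Cell (r1,c1): row 1 has {2,3}; column 1 has {1,2,4} → 5.
Cell (r1,c3): row 1 has {2,3,5}; column 3 has {1,2,3,5} → 4.
Cell (r1,c4): row 1 has {2,3,4,5}; column 4 has {2,3,4} → 1.
Cell (r4,c1): row 4 has {1,2}; column 1 has {1,2,4,5} → 3.
Cell (r4,c4): row 4 has {1,2,3}; column 4 has {1,2,3,4} → 5.
Cell (r4,c5): row 4 has {1,2,3,5}; column 5 has {1,2,3,5} → 4.

5 3 4 1 2 / 4 1 3 2 5 / 2 4 5 3 1 / 3 2 1 5 4 / 1 5 2 4 3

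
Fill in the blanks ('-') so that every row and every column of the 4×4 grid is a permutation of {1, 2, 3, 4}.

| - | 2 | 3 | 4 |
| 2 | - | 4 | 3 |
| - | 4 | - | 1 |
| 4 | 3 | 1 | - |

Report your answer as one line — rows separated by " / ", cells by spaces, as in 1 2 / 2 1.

1 2 3 4 / 2 1 4 3 / 3 4 2 1 / 4 3 1 2

row 1 has {2,3,4}; column 1 has {2,4} — only 1 is left for (r1,c1).
row 2 has {2,3,4}; column 2 has {2,3,4} — only 1 is left for (r2,c2).
row 3 has {1,4}; column 1 has {1,2,4} — only 3 is left for (r3,c1).
row 3 has {1,3,4}; column 3 has {1,3,4} — only 2 is left for (r3,c3).
row 4 has {1,3,4}; column 4 has {1,3,4} — only 2 is left for (r4,c4).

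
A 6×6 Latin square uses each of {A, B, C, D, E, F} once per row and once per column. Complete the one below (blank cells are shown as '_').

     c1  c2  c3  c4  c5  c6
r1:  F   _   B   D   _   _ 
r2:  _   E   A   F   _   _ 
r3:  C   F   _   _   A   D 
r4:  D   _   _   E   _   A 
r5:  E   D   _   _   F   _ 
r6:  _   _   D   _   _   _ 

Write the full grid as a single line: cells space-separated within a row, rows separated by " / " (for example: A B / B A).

Cell (r2,c1): row 2 has {A,E,F}; column 1 has {C,D,E,F} → B.
Cell (r2,c6): row 2 has {A,B,E,F}; column 6 has {A,D} → C.
Cell (r3,c3): row 3 has {A,C,D,F}; column 3 has {A,B,D} → E.
Cell (r3,c4): row 3 has {A,C,D,E,F}; column 4 has {D,E,F} → B.
Cell (r5,c3): row 5 has {D,E,F}; column 3 has {A,B,D,E} → C.
Cell (r5,c4): row 5 has {C,D,E,F}; column 4 has {B,D,E,F} → A.
Cell (r5,c6): row 5 has {A,C,D,E,F}; column 6 has {A,C,D} → B.
Cell (r6,c1): row 6 has {D}; column 1 has {B,C,D,E,F} → A.
Cell (r6,c4): row 6 has {A,D}; column 4 has {A,B,D,E,F} → C.
Cell (r1,c6): row 1 has {B,D,F}; column 6 has {A,B,C,D} → E.
Cell (r2,c5): row 2 has {A,B,C,E,F}; column 5 has {A,F} → D.
Cell (r4,c3): row 4 has {A,D,E}; column 3 has {A,B,C,D,E} → F.
Cell (r6,c2): row 6 has {A,C,D}; column 2 has {D,E,F} → B.
Cell (r6,c5): row 6 has {A,B,C,D}; column 5 has {A,D,F} → E.
Cell (r6,c6): row 6 has {A,B,C,D,E}; column 6 has {A,B,C,D,E} → F.
Cell (r1,c5): row 1 has {B,D,E,F}; column 5 has {A,D,E,F} → C.
Cell (r4,c2): row 4 has {A,D,E,F}; column 2 has {B,D,E,F} → C.
Cell (r4,c5): row 4 has {A,C,D,E,F}; column 5 has {A,C,D,E,F} → B.
Cell (r1,c2): row 1 has {B,C,D,E,F}; column 2 has {B,C,D,E,F} → A.

F A B D C E / B E A F D C / C F E B A D / D C F E B A / E D C A F B / A B D C E F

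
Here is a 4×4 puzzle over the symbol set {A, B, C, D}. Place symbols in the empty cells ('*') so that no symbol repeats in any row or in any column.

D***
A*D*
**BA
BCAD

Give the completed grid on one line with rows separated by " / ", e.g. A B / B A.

(r1,c3) = C
(r1,c4) = B
(r2,c2) = B
(r2,c4) = C
(r3,c1) = C
(r3,c2) = D
(r1,c2) = A

D A C B / A B D C / C D B A / B C A D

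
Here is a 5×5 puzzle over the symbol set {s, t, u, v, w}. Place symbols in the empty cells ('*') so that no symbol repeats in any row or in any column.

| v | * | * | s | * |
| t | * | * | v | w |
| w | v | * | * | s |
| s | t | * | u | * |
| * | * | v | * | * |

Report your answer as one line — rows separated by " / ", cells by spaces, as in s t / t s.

v w t s u / t u s v w / w v u t s / s t w u v / u s v w t

(r3,c4) = t
(r4,c3) = w
(r4,c5) = v
(r5,c1) = u
(r5,c4) = w
(r5,c5) = t
(r1,c5) = u
(r3,c3) = u
(r5,c2) = s
(r1,c2) = w
(r1,c3) = t
(r2,c2) = u
(r2,c3) = s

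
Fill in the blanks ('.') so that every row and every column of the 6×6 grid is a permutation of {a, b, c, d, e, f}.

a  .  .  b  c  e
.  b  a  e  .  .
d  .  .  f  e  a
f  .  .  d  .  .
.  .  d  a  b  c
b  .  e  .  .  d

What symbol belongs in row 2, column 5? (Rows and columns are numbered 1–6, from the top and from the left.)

d

(r1,c3) = f
(r2,c1) = c
(r2,c6) = f
(r3,c2) = c
(r3,c3) = b
(r4,c3) = c
(r4,c5) = a
(r4,c6) = b
(r5,c1) = e
(r5,c2) = f
(r6,c2) = a
(r6,c4) = c
(r6,c5) = f
(r1,c2) = d
(r2,c5) = d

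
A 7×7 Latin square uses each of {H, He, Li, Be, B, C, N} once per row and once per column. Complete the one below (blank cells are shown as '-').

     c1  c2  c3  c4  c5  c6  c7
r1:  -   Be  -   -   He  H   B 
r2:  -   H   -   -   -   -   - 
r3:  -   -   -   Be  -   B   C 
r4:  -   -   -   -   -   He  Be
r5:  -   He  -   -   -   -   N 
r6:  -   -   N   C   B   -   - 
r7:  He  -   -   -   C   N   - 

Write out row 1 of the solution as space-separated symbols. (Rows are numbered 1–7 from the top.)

C Be Li N He H B

Cell (r6,c2): row 6 has {B,C,N}; column 2 has {H,He,Be} → Li.
Cell (r6,c6): row 6 has {Li,B,C,N}; column 6 has {H,He,B,N} → Be.
Cell (r7,c2): row 7 has {He,C,N}; column 2 has {H,He,Li,Be} → B.
Cell (r3,c2): row 3 has {Be,B,C}; column 2 has {H,He,Li,Be,B} → N.
Cell (r4,c2): row 4 has {He,Be}; column 2 has {H,He,Li,Be,B,N} → C.
Cell (r6,c1): row 6 has {Li,Be,B,C,N}; column 1 has {He} → H.
Cell (r6,c7): row 6 has {H,Li,Be,B,C,N}; column 7 has {Be,B,C,N} → He.
Cell (r2,c7): row 2 has {H}; column 7 has {He,Be,B,C,N} → Li.
Cell (r3,c1): row 3 has {Be,B,C,N}; column 1 has {H,He} → Li.
Cell (r3,c5): row 3 has {Li,Be,B,C,N}; column 5 has {He,B,C} → H.
Cell (r7,c7): row 7 has {He,B,C,N}; column 7 has {He,Li,Be,B,C,N} → H.
Cell (r2,c6): row 2 has {H,Li}; column 6 has {H,He,Be,B,N} → C.
Cell (r3,c3): row 3 has {H,Li,Be,B,C,N}; column 3 has {N} → He.
Cell (r5,c6): row 5 has {He,N}; column 6 has {H,He,Be,B,C,N} → Li.
Cell (r7,c4): row 7 has {H,He,B,C,N}; column 4 has {Be,C} → Li.
Cell (r1,c4): row 1 has {H,He,Be,B}; column 4 has {Li,Be,C} → N.
Cell (r5,c5): row 5 has {He,Li,N}; column 5 has {H,He,B,C} → Be.
Cell (r7,c3): row 7 has {H,He,Li,B,C,N}; column 3 has {He,N} → Be.
Cell (r1,c1): row 1 has {H,He,Be,B,N}; column 1 has {H,He,Li} → C.
Cell (r1,c3): row 1 has {H,He,Be,B,C,N}; column 3 has {He,Be,N} → Li.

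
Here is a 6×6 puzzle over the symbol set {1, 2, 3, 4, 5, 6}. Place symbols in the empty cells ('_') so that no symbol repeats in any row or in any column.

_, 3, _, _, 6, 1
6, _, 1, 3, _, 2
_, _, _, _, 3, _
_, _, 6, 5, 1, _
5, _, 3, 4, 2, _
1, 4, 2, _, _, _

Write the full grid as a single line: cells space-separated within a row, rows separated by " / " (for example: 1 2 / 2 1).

(r1,c4) = 2
(r2,c2) = 5
(r2,c5) = 4
(r4,c2) = 2
(r5,c6) = 6
(r6,c4) = 6
(r6,c5) = 5
(r6,c6) = 3
(r1,c1) = 4
(r1,c3) = 5
(r3,c1) = 2
(r3,c3) = 4
(r3,c4) = 1
(r3,c6) = 5
(r4,c1) = 3
(r4,c6) = 4
(r5,c2) = 1
(r3,c2) = 6

4 3 5 2 6 1 / 6 5 1 3 4 2 / 2 6 4 1 3 5 / 3 2 6 5 1 4 / 5 1 3 4 2 6 / 1 4 2 6 5 3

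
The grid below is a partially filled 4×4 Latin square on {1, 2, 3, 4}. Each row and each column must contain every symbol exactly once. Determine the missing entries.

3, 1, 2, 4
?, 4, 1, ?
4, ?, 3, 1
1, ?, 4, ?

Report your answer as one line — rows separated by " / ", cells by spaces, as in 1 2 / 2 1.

3 1 2 4 / 2 4 1 3 / 4 2 3 1 / 1 3 4 2

(r2,c1) = 2
(r2,c4) = 3
(r3,c2) = 2
(r4,c2) = 3
(r4,c4) = 2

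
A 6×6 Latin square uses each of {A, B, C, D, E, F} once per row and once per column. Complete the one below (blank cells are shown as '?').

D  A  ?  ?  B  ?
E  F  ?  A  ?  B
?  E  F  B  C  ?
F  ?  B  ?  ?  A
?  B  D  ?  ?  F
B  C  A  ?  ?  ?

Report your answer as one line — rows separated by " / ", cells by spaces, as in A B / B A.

D A E F B C / E F C A D B / A E F B C D / F D B C E A / C B D E A F / B C A D F E

row 2 has {A,B,E,F}; column 3 has {A,B,D,F} — only C is left for (r2,c3).
row 2 has {A,B,C,E,F}; column 5 has {B,C} — only D is left for (r2,c5).
row 3 has {B,C,E,F}; column 1 has {B,D,E,F} — only A is left for (r3,c1).
row 3 has {A,B,C,E,F}; column 6 has {A,B,F} — only D is left for (r3,c6).
row 4 has {A,B,F}; column 2 has {A,B,C,E,F} — only D is left for (r4,c2).
row 4 has {A,B,D,F}; column 5 has {B,C,D} — only E is left for (r4,c5).
row 5 has {B,D,F}; column 1 has {A,B,D,E,F} — only C is left for (r5,c1).
row 5 has {B,C,D,F}; column 4 has {A,B} — only E is left for (r5,c4).
row 5 has {B,C,D,E,F}; column 5 has {B,C,D,E} — only A is left for (r5,c5).
row 6 has {A,B,C}; column 5 has {A,B,C,D,E} — only F is left for (r6,c5).
row 6 has {A,B,C,F}; column 6 has {A,B,D,F} — only E is left for (r6,c6).
row 1 has {A,B,D}; column 3 has {A,B,C,D,F} — only E is left for (r1,c3).
row 1 has {A,B,D,E}; column 6 has {A,B,D,E,F} — only C is left for (r1,c6).
row 4 has {A,B,D,E,F}; column 4 has {A,B,E} — only C is left for (r4,c4).
row 6 has {A,B,C,E,F}; column 4 has {A,B,C,E} — only D is left for (r6,c4).
row 1 has {A,B,C,D,E}; column 4 has {A,B,C,D,E} — only F is left for (r1,c4).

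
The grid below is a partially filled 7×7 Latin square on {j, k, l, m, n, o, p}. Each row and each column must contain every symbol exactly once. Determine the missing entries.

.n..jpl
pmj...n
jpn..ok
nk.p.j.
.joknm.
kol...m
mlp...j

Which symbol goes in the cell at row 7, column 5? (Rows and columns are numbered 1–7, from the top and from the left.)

row 1 has {j,l,n,p}; column 1 has {j,k,m,n,p} — only o is left for (r1,c1).
row 1 has {j,l,n,o,p}; column 4 has {k,p} — only m is left for (r1,c4).
row 3 has {j,k,n,o,p}; column 4 has {k,m,p} — only l is left for (r3,c4).
row 3 has {j,k,l,n,o,p}; column 5 has {j,n} — only m is left for (r3,c5).
row 4 has {j,k,n,p}; column 3 has {j,l,n,o,p} — only m is left for (r4,c3).
row 4 has {j,k,m,n,p}; column 7 has {j,k,l,m,n} — only o is left for (r4,c7).
row 5 has {j,k,m,n,o}; column 1 has {j,k,m,n,o,p} — only l is left for (r5,c1).
row 5 has {j,k,l,m,n,o}; column 7 has {j,k,l,m,n,o} — only p is left for (r5,c7).
row 6 has {k,l,m,o}; column 5 has {j,m,n} — only p is left for (r6,c5).
row 6 has {k,l,m,o,p}; column 6 has {j,m,o,p} — only n is left for (r6,c6).
row 7 has {j,l,m,p}; column 6 has {j,m,n,o,p} — only k is left for (r7,c6).
row 1 has {j,l,m,n,o,p}; column 3 has {j,l,m,n,o,p} — only k is left for (r1,c3).
row 2 has {j,m,n,p}; column 4 has {k,l,m,p} — only o is left for (r2,c4).
row 2 has {j,m,n,o,p}; column 6 has {j,k,m,n,o,p} — only l is left for (r2,c6).
row 4 has {j,k,m,n,o,p}; column 5 has {j,m,n,p} — only l is left for (r4,c5).
row 6 has {k,l,m,n,o,p}; column 4 has {k,l,m,o,p} — only j is left for (r6,c4).
row 7 has {j,k,l,m,p}; column 4 has {j,k,l,m,o,p} — only n is left for (r7,c4).
row 7 has {j,k,l,m,n,p}; column 5 has {j,l,m,n,p} — only o is left for (r7,c5).

o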